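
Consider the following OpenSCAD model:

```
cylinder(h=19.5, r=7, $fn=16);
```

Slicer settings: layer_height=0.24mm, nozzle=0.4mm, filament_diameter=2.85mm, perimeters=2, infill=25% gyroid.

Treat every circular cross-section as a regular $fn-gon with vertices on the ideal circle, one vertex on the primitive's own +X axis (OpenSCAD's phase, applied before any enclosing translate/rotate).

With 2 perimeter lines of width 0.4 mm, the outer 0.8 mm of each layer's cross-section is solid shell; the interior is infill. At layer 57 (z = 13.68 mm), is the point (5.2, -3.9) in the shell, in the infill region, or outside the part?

shell

At z = 13.68 mm: the cylinder: section is a regular 16-gon, circumradius r=7. Overall, the cross-section is a single solid region. The nearest boundary edge runs (4.95, -4.95)→(6.47, -2.68); distance from the point to it = 0.38 mm. The point is inside the cross-section, 0.38 mm from the nearest boundary — within the 0.8 mm shell band (2 × 0.4).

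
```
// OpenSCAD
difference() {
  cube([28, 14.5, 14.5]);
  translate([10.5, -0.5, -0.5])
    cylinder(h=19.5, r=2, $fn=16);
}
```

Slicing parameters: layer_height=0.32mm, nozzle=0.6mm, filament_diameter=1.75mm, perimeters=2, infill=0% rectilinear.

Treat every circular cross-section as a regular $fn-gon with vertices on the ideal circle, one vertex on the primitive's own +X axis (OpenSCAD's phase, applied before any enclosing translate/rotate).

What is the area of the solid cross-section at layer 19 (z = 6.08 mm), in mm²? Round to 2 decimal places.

401.83 mm²

At z = 6.08 mm: the 28×14.5 cube contributes its full rectangle (area 406.00 mm²); the r=2 cylinder at (10.5, -0.5) contributes a regular 16-gon of circumradius 2 (area = (16/2)·2.000²·sin(360°/16) = 12.25 mm²); Taking the first minus the rest: starting from the 28×14.5 cube (406.00 mm²), the r=2 cylinder at (10.5, -0.5) partially overlaps it — only the 4.17 mm² overlap (of its 12.25 mm²) is removed, clipping the outline — area = 401.83 mm². Overall, the cross-section is a single solid region. Net area = 401.83 mm².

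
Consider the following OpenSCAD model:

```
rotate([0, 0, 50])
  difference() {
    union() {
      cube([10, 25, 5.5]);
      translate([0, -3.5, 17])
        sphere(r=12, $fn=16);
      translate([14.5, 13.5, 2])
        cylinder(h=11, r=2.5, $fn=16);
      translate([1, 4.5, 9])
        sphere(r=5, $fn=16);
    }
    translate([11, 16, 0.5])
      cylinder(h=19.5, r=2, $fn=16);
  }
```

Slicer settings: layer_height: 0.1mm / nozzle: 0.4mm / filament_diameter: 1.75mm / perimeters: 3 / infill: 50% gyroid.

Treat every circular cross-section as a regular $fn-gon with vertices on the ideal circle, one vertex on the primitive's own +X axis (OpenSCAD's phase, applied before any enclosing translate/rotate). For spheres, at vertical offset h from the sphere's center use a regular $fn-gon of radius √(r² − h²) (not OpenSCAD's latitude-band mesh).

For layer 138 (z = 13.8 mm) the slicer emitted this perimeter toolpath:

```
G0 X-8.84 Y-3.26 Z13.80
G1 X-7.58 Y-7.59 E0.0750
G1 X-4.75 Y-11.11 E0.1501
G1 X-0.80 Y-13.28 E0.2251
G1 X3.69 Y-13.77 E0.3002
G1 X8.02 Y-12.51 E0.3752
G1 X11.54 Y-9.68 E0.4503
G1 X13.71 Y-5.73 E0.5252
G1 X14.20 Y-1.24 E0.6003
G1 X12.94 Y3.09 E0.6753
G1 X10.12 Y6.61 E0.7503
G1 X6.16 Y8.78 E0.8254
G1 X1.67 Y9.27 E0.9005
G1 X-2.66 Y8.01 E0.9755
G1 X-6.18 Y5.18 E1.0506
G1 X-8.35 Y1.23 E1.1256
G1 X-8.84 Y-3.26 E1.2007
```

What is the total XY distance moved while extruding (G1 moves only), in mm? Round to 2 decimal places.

72.20 mm

Sum the Euclidean lengths of each G1 segment: total = 72.20 mm.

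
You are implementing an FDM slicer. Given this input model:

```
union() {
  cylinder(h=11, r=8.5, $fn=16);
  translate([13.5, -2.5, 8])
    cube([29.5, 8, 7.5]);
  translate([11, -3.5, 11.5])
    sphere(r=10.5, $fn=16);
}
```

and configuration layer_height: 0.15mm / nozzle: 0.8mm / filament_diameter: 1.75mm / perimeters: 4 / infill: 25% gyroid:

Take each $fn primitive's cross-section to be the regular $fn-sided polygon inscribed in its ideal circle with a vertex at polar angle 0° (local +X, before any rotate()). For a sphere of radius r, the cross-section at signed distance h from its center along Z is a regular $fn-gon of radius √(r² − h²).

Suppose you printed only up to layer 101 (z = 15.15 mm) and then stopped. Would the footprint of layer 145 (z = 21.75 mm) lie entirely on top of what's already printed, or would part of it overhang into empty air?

entirely on top

Compare the two slices. At z = 15.15: the cylinder is not intersected at this z (z outside [0, 11]); the cube at (13.5, -2.5) (footprint 29.5×8) is included at this height (area 236.00 mm²); the r=10.5 sphere at (11, -3.5) contributes a regular 16-gon of circumradius √(10.5²−3.65²) = 9.845 (area = (16/2)·9.845²·sin(360°/16) = 296.74 mm²); Combining (union): the regions partially overlap — summed areas 532.74 mm² minus the doubly-counted overlap 42.66 mm² gives 490.08 mm² — area = 490.08 mm². At z = 21.75: the cylinder does not reach this height (z outside [0, 11]); the cube at (13.5, -2.5) is absent (z outside [8, 15.5]); the sphere at (11, -3.5): section is a regular 16-gon, circumradius = √(r²−h²) = √(10.5²−10.25²) = 2.278 (area = (16/2)·2.278²·sin(360°/16) = 15.88 mm²); Merging all regions: only the r=10.5 sphere at (11, -3.5) is present, so the union is just that shape — area = 15.88 mm². Checking containment: the cross-section at z = 21.75 is a subset of the cross-section at z = 15.15.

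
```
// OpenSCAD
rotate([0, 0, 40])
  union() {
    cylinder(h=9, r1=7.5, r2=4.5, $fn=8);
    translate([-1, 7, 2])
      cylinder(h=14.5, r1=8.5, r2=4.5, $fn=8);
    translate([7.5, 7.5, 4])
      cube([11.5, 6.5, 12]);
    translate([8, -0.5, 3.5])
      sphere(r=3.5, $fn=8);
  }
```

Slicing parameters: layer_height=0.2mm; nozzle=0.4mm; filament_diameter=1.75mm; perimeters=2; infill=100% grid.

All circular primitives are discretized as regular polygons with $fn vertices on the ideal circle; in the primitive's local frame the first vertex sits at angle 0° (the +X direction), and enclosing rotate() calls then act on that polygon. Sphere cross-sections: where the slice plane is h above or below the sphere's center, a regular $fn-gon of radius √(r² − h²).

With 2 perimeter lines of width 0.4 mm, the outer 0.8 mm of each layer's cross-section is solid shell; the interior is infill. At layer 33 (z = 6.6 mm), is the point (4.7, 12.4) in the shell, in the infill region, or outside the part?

At z = 6.6 mm: the cone (r1=7.5→r2=4.5) has section circumradius 5.300 here — a regular 8-gon; the cone at (-1, 7) contributes a regular 8-gon of circumradius 7.231 (interpolated between r1=8.5 and r2=4.5 at t=0.317); the 11.5×6.5 cube at (7.5, 7.5) contributes its full rectangle; the r=3.5 sphere at (8, -0.5) slices to a regular 8-gon of circumradius 1.625 (√(r²−h²) with h=3.1 from center); Combining (union): the regions partially overlap (shared area 31.48 mm²), so overlapping operands fuse into one piece — 3 connected regions; (whole slice rotated 40° about Z — lengths, areas and connectivity unchanged). Overall, the cross-section has 3 separate islands. Undo the 40° rotation: the query point maps to (11.571, 6.478) in the un-rotated model frame. The nearest boundary edge runs (19.00, 7.50)→(7.50, 7.50); distance from the point to it = 1.02 mm. The point is not inside any of the regions above, so it lies outside the cross-section (1.02 mm from the nearest boundary).

outside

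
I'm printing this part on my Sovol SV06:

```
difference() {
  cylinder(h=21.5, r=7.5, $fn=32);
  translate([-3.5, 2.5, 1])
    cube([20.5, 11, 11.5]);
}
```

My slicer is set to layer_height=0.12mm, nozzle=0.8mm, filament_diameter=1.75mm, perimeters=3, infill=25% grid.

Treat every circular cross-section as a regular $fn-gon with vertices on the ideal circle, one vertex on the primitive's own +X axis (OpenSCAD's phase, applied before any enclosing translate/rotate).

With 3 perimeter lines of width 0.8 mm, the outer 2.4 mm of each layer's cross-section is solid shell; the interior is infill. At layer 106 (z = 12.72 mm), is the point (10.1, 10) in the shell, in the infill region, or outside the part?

outside

At z = 12.72 mm: the r=7.5 cylinder gives a regular 32-gon of circumradius 7.5 (constant along its height); the cube at (-3.5, 2.5) is not intersected at this z (z outside [1, 12.5]); Taking the first minus the rest: none of the subtracted shapes is present at this height, so the r=7.5 cylinder is unchanged — 1 connected region. Overall, the cross-section is a single solid region. The nearest boundary edge runs (6.24, 4.17)→(5.30, 5.30); distance from the point to it = 6.71 mm. The point is not inside any of the regions above, so it lies outside the cross-section (6.71 mm from the nearest boundary).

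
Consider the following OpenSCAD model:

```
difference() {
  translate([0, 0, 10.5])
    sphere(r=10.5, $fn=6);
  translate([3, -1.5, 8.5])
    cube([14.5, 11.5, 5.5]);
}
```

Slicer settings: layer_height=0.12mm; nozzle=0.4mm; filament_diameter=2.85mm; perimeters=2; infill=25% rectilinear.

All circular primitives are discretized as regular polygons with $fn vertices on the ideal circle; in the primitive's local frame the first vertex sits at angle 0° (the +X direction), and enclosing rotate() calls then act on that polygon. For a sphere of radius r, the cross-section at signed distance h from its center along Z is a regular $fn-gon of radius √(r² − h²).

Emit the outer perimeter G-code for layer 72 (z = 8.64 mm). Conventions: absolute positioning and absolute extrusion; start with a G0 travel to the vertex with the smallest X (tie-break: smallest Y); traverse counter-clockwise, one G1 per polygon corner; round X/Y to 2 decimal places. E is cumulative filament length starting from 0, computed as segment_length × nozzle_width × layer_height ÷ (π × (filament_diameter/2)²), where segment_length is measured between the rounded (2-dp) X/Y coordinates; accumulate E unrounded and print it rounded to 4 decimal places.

G0 X-10.33 Y0.00 Z8.64
G1 X-5.17 Y-8.95 E0.0777
G1 X5.17 Y-8.95 E0.1555
G1 X9.47 Y-1.50 E0.2203
G1 X3.00 Y-1.50 E0.2689
G1 X3.00 Y8.95 E0.3476
G1 X-5.17 Y8.95 E0.4090
G1 X-10.33 Y0.00 E0.4868

At z = 8.64 mm: the r=10.5 sphere contributes a regular 6-gon of circumradius √(10.5²−1.86²) = 10.334; the cube at (3, -1.5) (footprint 14.5×11.5) is included at this height; Taking the first minus the rest: starting from the r=10.5 sphere, the 14.5×11.5 cube at (3, -1.5) partially overlaps it — only the 52.87 mm² overlap (of its 166.75 mm²) is removed, clipping the outline — 1 connected region. The outline is a single polygon with 7 vertices. Extrusion per mm of travel: 0.4 × 0.12 / (π × 1.425²) = 0.007524. Accumulating E over each segment gives final E = 0.4868.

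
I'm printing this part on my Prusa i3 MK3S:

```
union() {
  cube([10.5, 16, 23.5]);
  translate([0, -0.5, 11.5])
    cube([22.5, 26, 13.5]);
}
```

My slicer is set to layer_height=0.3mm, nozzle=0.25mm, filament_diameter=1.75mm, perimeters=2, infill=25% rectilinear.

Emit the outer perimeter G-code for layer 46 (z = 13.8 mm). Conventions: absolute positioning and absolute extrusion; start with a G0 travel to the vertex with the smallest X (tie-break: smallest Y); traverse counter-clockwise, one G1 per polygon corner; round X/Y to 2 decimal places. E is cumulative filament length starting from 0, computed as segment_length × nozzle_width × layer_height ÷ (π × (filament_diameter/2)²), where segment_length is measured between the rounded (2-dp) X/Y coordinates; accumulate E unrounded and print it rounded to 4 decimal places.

G0 X0.00 Y-0.50 Z13.80
G1 X22.50 Y-0.50 E0.7016
G1 X22.50 Y25.50 E1.5123
G1 X0.00 Y25.50 E2.2139
G1 X0.00 Y-0.50 E3.0246

At z = 13.8 mm: the cube (footprint 10.5×16) is included at this height; the cube at (0, -0.5) is present — its section is the full 22.5×26 rectangle; Merging all regions: the 10.5×16 cube lies entirely inside the 22.5×26 cube at (0, -0.5), so the union is just the 22.5×26 cube at (0, -0.5) — 1 connected region. The outline is a single polygon with 4 vertices. Extrusion per mm of travel: 0.25 × 0.3 / (π × 0.875²) = 0.031181. Accumulating E over each segment gives final E = 3.0246.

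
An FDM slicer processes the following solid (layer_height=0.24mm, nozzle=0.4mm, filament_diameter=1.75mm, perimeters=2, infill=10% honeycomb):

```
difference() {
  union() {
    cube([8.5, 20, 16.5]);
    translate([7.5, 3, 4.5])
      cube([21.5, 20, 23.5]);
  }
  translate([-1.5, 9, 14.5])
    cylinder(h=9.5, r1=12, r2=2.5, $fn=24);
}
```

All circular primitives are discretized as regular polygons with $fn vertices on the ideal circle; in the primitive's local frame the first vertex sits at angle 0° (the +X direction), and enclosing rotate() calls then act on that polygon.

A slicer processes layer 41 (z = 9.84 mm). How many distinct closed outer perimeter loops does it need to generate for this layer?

At z = 9.84 mm: the cube (footprint 8.5×20) is included at this height; the cube at (7.5, 3) is present — its section is the full 21.5×20 rectangle; Combining (union): the regions partially overlap (shared area 17.00 mm²), so overlapping operands fuse into one piece — 1 connected region; the cone at (-1.5, 9) is not intersected at this z (z outside [14.5, 24]); Taking the first minus the rest: none of the subtracted shapes is present at this height, so the result so far is unchanged — 1 connected region. The result has 1 disconnected region.

1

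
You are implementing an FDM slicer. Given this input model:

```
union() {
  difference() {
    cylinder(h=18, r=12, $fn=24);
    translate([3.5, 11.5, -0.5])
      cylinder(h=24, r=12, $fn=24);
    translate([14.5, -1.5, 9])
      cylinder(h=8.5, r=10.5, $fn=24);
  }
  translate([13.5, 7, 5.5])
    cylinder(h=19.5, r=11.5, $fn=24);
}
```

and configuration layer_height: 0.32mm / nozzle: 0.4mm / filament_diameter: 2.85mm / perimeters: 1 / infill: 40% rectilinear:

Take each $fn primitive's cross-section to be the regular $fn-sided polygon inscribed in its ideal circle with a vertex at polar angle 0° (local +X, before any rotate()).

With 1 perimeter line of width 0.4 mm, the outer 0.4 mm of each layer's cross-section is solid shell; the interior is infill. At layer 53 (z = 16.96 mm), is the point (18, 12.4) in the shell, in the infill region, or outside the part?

infill

At z = 16.96 mm: the r=12 cylinder gives a regular 24-gon of circumradius 12 (constant along its height); the r=12 cylinder at (3.5, 11.5) contributes a regular 24-gon of circumradius 12; the cylinder at (14.5, -1.5): section is a regular 24-gon, circumradius r=10.5; After the difference (first − rest): starting from the r=12 cylinder, the r=12 cylinder at (3.5, 11.5) partially overlaps it — only the 173.02 mm² overlap (of its 447.24 mm²) is removed, clipping the outline; the r=10.5 cylinder at (14.5, -1.5) partially overlaps it — only the 57.68 mm² overlap (of its 342.42 mm²) is removed, clipping the outline — 1 connected region; the r=11.5 cylinder at (13.5, 7) contributes a regular 24-gon of circumradius 11.5; Merging all regions: the 2 present regions are separate (no shared area or edge), so areas and boundary lengths simply add and each stays a separate island — 2 connected regions. Overall, the cross-section has 2 separate islands. The nearest boundary edge runs (19.25, 16.96)→(21.63, 15.13); distance from the point to it = 4.38 mm. (Shell/infill is judged within the island containing the point — the largest one.) The point is inside the cross-section and 4.38 mm from the nearest boundary — more than the 0.4 mm shell width (1 × 0.4), so it's in the infill interior.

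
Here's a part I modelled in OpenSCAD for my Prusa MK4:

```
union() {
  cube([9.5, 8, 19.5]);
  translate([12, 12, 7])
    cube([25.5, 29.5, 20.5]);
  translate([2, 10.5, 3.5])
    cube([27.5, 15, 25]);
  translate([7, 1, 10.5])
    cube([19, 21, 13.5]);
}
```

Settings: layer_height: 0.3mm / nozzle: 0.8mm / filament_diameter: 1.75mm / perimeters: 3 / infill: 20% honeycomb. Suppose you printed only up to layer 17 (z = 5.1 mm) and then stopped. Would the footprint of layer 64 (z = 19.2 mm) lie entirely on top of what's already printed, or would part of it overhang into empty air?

part overhangs

Compare the two slices. At z = 5.1: the cube (footprint 9.5×8) is included at this height (area 76.00 mm²); the cube at (12, 12) is not intersected at this z (z outside [7, 27.5]); the cube at (2, 10.5) (footprint 27.5×15) is included at this height (area 412.50 mm²); the cube at (7, 1) is not intersected at this z (z outside [10.5, 24]); Combining (union): the 2 present regions are separate (no shared area or edge), so areas and boundary lengths simply add and each stays a separate island — area = 488.50 mm². At z = 19.2: the 9.5×8 cube contributes its full rectangle (area 76.00 mm²); the 25.5×29.5 cube at (12, 12) contributes its full rectangle (area 752.25 mm²); the cube at (2, 10.5) (footprint 27.5×15) is included at this height (area 412.50 mm²); the 19×21 cube at (7, 1) contributes its full rectangle (area 399.00 mm²); Combining (union): the regions partially overlap — summed areas 1639.75 mm² minus the doubly-counted overlap 472.25 mm² gives 1167.50 mm² — area = 1167.50 mm². Checking containment: at z = 19.2 the cross-section extends beyond the z = 5.1 cross-section by about 679.00 mm².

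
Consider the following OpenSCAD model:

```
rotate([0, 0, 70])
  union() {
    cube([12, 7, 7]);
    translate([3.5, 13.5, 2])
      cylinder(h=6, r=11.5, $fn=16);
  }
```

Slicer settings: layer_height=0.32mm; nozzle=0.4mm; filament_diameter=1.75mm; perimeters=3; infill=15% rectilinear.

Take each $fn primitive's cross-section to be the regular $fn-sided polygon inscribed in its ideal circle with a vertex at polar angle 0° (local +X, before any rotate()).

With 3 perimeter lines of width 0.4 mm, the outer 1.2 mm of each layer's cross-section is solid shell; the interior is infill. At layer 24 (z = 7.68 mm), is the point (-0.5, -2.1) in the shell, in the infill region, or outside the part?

outside

At z = 7.68 mm: the cube is absent (z outside [0, 7]); the cylinder at (3.5, 13.5): section is a regular 16-gon, circumradius r=11.5; Combining (union): only the r=11.5 cylinder at (3.5, 13.5) is present, so the union is just that shape — 1 connected region; (whole slice rotated 70° about Z — lengths, areas and connectivity unchanged). Overall, the cross-section is a single solid region. Undo the 70° rotation: the query point maps to (-2.144, -0.248) in the un-rotated model frame. The nearest boundary edge runs (-4.63, 5.37)→(-0.90, 2.88); distance from the point to it = 3.36 mm. The point is not inside any of the regions above, so it lies outside the cross-section (3.36 mm from the nearest boundary).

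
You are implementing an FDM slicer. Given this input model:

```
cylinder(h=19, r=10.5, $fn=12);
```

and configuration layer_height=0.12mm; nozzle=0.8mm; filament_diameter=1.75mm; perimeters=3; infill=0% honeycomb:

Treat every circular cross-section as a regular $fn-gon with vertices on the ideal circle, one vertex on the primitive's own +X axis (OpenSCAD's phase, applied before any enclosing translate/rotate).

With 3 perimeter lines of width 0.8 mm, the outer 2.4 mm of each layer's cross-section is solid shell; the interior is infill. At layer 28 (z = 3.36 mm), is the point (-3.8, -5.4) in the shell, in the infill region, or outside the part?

infill

At z = 3.36 mm: the r=10.5 cylinder gives a regular 12-gon of circumradius 10.5 (constant along its height). Overall, the cross-section is a single solid region. The nearest boundary edge runs (-9.09, -5.25)→(-5.25, -9.09); distance from the point to it = 3.64 mm. The point is inside the cross-section and 3.64 mm from the nearest boundary — more than the 2.4 mm shell width (3 × 0.8), so it's in the infill interior.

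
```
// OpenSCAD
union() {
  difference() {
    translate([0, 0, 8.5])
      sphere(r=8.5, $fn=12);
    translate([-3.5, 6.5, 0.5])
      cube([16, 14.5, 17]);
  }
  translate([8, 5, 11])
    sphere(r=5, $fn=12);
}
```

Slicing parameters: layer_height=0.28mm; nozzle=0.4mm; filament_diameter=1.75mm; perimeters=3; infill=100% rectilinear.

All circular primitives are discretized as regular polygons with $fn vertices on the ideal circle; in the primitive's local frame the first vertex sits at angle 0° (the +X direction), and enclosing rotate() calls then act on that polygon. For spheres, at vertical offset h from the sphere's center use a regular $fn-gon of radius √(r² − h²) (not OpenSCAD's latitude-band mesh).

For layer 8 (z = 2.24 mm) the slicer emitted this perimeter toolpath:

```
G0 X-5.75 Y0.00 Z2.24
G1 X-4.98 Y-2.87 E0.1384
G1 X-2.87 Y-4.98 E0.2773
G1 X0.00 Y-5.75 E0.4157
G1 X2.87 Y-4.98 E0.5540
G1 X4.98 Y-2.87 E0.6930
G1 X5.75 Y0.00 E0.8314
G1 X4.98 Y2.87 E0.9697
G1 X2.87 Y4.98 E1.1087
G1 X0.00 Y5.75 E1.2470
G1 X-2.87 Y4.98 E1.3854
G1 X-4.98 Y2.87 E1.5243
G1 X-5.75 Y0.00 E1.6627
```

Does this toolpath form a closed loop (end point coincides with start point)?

yes

Start point (G0): (-5.75, 0.00). End point (last G1): the path returns to the start — closed.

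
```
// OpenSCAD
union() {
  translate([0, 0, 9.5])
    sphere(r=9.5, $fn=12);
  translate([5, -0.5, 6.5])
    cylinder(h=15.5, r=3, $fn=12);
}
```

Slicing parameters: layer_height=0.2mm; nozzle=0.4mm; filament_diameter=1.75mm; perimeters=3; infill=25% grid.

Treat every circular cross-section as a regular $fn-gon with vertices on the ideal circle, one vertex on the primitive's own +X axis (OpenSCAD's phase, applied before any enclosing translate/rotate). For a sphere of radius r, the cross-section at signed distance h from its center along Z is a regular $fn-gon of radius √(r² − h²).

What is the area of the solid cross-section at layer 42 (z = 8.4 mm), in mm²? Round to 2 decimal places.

267.12 mm²

At z = 8.4 mm: the r=9.5 sphere contributes a regular 12-gon of circumradius √(9.5²−1.1²) = 9.436 (area = (12/2)·9.436²·sin(360°/12) = 267.12 mm²); the r=3 cylinder at (5, -0.5) gives a regular 12-gon of circumradius 3 (constant along its height) (area = (12/2)·3.000²·sin(360°/12) = 27.00 mm²); Taking the union: the r=3 cylinder at (5, -0.5) lies entirely inside the r=9.5 sphere, so the union is just the r=9.5 sphere — area = 267.12 mm². Overall, the cross-section is a single solid region. Net area = 267.12 mm².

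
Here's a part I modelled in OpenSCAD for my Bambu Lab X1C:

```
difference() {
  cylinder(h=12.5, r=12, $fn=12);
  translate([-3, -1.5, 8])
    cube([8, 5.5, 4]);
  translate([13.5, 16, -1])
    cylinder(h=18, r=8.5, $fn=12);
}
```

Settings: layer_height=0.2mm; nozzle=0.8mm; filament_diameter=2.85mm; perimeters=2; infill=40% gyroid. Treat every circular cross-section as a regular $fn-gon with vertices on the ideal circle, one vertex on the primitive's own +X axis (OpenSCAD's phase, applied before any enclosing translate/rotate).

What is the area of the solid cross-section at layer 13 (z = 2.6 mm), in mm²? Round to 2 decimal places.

432.00 mm²

At z = 2.6 mm: the r=12 cylinder contributes a regular 12-gon of circumradius 12 (area = (12/2)·12.000²·sin(360°/12) = 432.00 mm²); the cube at (-3, -1.5) is not intersected at this z (z outside [8, 12]); the cylinder at (13.5, 16): section is a regular 12-gon, circumradius r=8.5 (area = (12/2)·8.500²·sin(360°/12) = 216.75 mm²); After the difference (first − rest): starting from the r=12 cylinder (432.00 mm²), the r=8.5 cylinder at (13.5, 16) misses the remaining region (no effect) — area = 432.00 mm². Overall, the cross-section is a single solid region. Net area = 432.00 mm².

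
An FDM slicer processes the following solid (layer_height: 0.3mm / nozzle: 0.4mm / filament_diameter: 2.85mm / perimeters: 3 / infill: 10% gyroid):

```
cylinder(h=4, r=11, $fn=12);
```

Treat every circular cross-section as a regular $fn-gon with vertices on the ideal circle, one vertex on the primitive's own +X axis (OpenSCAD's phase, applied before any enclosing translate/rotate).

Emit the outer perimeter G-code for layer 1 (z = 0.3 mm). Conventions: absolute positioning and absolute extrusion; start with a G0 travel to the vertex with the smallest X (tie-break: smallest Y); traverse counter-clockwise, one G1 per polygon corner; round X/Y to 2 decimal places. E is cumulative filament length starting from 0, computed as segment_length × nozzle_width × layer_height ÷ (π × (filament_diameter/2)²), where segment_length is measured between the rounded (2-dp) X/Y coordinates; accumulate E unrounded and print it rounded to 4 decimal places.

At z = 0.3 mm: the r=11 cylinder gives a regular 12-gon of circumradius 11 (constant along its height). The outline is a single polygon with 12 vertices. Extrusion per mm of travel: 0.4 × 0.3 / (π × 1.425²) = 0.018811. Accumulating E over each segment gives final E = 1.2855.

G0 X-11.00 Y0.00 Z0.30
G1 X-9.53 Y-5.50 E0.1071
G1 X-5.50 Y-9.53 E0.2143
G1 X0.00 Y-11.00 E0.3214
G1 X5.50 Y-9.53 E0.4285
G1 X9.53 Y-5.50 E0.5357
G1 X11.00 Y0.00 E0.6428
G1 X9.53 Y5.50 E0.7499
G1 X5.50 Y9.53 E0.8571
G1 X0.00 Y11.00 E0.9642
G1 X-5.50 Y9.53 E1.0712
G1 X-9.53 Y5.50 E1.1785
G1 X-11.00 Y0.00 E1.2855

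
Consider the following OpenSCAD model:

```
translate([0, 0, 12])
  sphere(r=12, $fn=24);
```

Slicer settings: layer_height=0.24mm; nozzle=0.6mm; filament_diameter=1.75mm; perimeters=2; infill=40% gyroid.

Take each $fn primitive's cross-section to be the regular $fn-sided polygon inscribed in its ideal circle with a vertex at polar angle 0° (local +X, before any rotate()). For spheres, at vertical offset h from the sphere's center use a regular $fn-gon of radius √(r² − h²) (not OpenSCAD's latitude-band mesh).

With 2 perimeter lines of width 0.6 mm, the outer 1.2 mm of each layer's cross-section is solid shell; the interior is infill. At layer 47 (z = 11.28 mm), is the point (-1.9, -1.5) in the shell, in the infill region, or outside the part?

infill

At z = 11.28 mm: the r=12 sphere slices to a regular 24-gon of circumradius 11.978 (√(r²−h²) with h=0.72 from center). Overall, the cross-section is a single solid region. The nearest boundary edge runs (-10.37, -5.99)→(-8.47, -8.47); distance from the point to it = 9.46 mm. The point is inside the cross-section and 9.46 mm from the nearest boundary — more than the 1.2 mm shell width (2 × 0.6), so it's in the infill interior.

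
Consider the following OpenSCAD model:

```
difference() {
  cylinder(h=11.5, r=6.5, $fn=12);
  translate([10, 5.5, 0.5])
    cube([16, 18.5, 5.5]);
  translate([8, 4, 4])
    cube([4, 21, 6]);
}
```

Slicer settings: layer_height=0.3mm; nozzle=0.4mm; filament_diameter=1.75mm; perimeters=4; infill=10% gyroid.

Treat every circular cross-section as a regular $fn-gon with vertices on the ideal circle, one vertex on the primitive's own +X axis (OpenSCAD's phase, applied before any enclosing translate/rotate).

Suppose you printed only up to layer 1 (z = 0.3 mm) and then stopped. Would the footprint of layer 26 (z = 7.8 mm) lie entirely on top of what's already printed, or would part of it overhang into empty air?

Compare the two slices. At z = 0.3: the r=6.5 cylinder contributes a regular 12-gon of circumradius 6.5 (area = (12/2)·6.500²·sin(360°/12) = 126.75 mm²); the cube at (10, 5.5) is not intersected at this z (z outside [0.5, 6]); the cube at (8, 4) is absent (z outside [4, 10]); After the difference (first − rest): none of the subtracted shapes is present at this height, so the r=6.5 cylinder is unchanged — area = 126.75 mm². At z = 7.8: the r=6.5 cylinder gives a regular 12-gon of circumradius 6.5 (constant along its height) (area = (12/2)·6.500²·sin(360°/12) = 126.75 mm²); the cube at (10, 5.5) is absent (z outside [0.5, 6]); the 4×21 cube at (8, 4) contributes its full rectangle (area 84.00 mm²); Taking the first minus the rest: starting from the r=6.5 cylinder (126.75 mm²), the 4×21 cube at (8, 4) misses the remaining region (no effect) — area = 126.75 mm². Checking containment: the cross-section at z = 7.8 is a subset of the cross-section at z = 0.3.

entirely on top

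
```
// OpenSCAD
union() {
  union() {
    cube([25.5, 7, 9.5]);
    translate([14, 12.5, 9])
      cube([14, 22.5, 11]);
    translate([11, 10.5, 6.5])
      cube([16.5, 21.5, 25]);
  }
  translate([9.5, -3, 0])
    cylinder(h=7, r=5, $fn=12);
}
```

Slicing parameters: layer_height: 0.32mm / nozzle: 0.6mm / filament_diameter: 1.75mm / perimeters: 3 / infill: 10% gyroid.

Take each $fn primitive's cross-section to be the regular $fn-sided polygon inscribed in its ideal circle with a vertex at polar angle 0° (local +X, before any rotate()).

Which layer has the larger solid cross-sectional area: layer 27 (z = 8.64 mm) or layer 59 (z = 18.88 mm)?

Layer 27 (z = 8.64): the 25.5×7 cube contributes its full rectangle (area 178.50 mm²); the cube at (14, 12.5) is absent (z outside [9, 20]); the 16.5×21.5 cube at (11, 10.5) contributes its full rectangle (area 354.75 mm²); Taking the union: the 2 present regions are separate (no shared area or edge), so areas and boundary lengths simply add and each stays a separate island — area = 533.25 mm²; the cylinder at (9.5, -3) is not intersected at this z (z outside [0, 7]); Taking the union: only that combined region is present, so the union is just that shape — area = 533.25 mm². So its area = 533.25 mm². Layer 59 (z = 18.88): the cube is absent (z outside [0, 9.5]); the cube at (14, 12.5) (footprint 14×22.5) is included at this height (area 315.00 mm²); the cube at (11, 10.5) is present — its section is the full 16.5×21.5 rectangle (area 354.75 mm²); Merging all regions: the regions partially overlap — summed areas 669.75 mm² minus the doubly-counted overlap 263.25 mm² gives 406.50 mm² — area = 406.50 mm²; the cylinder at (9.5, -3) is not intersected at this z (z outside [0, 7]); Merging all regions: only that combined region is present, so the union is just that shape — area = 406.50 mm². So its area = 406.50 mm². Layer 27 is larger (533.25 vs 406.50 mm²).

layer 27 (z = 8.64 mm)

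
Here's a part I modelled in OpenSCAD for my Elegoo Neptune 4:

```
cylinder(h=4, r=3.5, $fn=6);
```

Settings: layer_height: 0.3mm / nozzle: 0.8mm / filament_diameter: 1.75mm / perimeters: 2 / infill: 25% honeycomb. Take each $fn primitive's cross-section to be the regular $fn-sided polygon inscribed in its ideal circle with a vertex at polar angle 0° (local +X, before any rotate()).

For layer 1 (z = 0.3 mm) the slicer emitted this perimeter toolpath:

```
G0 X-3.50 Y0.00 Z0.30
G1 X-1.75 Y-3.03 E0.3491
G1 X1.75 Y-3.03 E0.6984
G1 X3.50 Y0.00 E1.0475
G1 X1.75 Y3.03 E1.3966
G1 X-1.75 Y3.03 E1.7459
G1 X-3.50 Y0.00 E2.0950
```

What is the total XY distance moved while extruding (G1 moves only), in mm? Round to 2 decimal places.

21.00 mm

Sum the Euclidean lengths of each G1 segment: total = 21.00 mm.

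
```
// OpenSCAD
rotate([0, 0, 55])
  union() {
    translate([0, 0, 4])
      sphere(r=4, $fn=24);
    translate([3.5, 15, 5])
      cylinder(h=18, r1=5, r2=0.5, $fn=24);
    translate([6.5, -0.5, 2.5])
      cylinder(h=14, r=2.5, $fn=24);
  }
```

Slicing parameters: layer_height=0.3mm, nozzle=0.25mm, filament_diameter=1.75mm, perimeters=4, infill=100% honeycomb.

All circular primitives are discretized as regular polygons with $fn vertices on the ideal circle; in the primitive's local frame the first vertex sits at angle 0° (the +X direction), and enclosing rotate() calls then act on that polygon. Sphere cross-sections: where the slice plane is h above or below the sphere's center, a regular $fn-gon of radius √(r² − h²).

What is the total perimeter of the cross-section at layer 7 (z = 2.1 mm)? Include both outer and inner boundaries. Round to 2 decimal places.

22.05 mm

At z = 2.1 mm: the r=4 sphere slices to a regular 24-gon of circumradius 3.520 (√(r²−h²) with h=1.9 from center) (perimeter = 2·24·3.520·sin(180°/24) = 22.05 mm); the cone at (3.5, 15) is not intersected at this z (z outside [5, 23]); the cylinder at (6.5, -0.5) is absent (z outside [2.5, 16.5]); Merging all regions: only the r=4 sphere is present, so the union is just that shape — boundary = 22.05 mm; (rotated 55° about Z; rotation is an isometry so areas/perimeters/island counts are preserved). Overall, the cross-section is a single solid region. Total boundary length (outer) = 22.05 mm.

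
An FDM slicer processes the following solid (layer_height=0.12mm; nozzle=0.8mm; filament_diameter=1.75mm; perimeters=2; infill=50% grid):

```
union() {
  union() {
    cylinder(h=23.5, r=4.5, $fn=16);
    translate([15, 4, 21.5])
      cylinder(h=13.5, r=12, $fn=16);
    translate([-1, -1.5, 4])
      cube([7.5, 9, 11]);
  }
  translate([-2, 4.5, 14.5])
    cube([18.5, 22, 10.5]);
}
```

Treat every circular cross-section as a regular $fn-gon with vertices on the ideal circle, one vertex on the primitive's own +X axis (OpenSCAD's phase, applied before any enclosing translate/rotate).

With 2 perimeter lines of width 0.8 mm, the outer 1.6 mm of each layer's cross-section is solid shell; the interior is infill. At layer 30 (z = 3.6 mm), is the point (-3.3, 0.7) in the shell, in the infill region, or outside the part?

shell

At z = 3.6 mm: the r=4.5 cylinder gives a regular 16-gon of circumradius 4.5 (constant along its height); the cylinder at (15, 4) is absent (z outside [21.5, 35]); the cube at (-1, -1.5) does not reach this height (z outside [4, 15]); Combining (union): only the r=4.5 cylinder is present, so the union is just that shape — 1 connected region; the cube at (-2, 4.5) does not reach this height (z outside [14.5, 25]); Taking the union: only that combined region is present, so the union is just that shape — 1 connected region. Overall, the cross-section is a single solid region. The nearest boundary edge runs (-4.16, 1.72)→(-4.50, 0.00); distance from the point to it = 1.04 mm. The point is inside the cross-section, 1.04 mm from the nearest boundary — within the 1.6 mm shell band (2 × 0.8).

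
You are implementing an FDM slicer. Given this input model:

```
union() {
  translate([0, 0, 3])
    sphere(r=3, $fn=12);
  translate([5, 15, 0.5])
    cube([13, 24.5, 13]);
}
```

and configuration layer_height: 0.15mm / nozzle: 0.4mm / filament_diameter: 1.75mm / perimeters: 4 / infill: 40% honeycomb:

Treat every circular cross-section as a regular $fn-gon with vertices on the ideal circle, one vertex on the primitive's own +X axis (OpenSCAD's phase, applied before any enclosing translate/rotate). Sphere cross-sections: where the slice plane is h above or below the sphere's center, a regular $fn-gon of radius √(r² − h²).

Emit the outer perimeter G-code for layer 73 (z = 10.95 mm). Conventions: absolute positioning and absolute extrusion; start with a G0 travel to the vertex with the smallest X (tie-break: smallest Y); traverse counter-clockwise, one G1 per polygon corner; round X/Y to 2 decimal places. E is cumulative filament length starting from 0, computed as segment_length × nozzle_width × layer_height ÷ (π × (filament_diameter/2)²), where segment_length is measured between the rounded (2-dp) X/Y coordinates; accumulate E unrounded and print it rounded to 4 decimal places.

At z = 10.95 mm: the sphere is absent (|z−center|=7.950 > r=3); the cube at (5, 15) (footprint 13×24.5) is included at this height; Combining (union): only the 13×24.5 cube at (5, 15) is present, so the union is just that shape — 1 connected region. The outline is a single polygon with 4 vertices. Extrusion per mm of travel: 0.4 × 0.15 / (π × 0.875²) = 0.024945. Accumulating E over each segment gives final E = 1.8709.

G0 X5.00 Y15.00 Z10.95
G1 X18.00 Y15.00 E0.3243
G1 X18.00 Y39.50 E0.9354
G1 X5.00 Y39.50 E1.2597
G1 X5.00 Y15.00 E1.8709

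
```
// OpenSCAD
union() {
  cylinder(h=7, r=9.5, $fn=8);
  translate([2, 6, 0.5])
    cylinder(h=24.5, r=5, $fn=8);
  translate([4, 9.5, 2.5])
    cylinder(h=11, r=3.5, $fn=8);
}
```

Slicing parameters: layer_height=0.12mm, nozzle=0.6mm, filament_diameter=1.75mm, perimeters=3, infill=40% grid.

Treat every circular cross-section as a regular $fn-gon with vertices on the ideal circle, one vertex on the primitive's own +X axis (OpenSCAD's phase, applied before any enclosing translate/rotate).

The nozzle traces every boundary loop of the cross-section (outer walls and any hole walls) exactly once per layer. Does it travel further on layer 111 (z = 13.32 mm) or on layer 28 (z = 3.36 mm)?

layer 28 (z = 3.36 mm)

Layer 111 (z = 13.32): the cylinder is absent (z outside [0, 7]); the cylinder at (2, 6): section is a regular 8-gon, circumradius r=5 (perimeter = 2·8·5.000·sin(180°/8) = 30.61 mm); the cylinder at (4, 9.5): section is a regular 8-gon, circumradius r=3.5 (perimeter = 2·8·3.500·sin(180°/8) = 21.43 mm); Taking the union: the regions partially overlap (shared area 19.34 mm²), so the edge portions inside another operand are dropped and the merged outline is re-measured after clipping — boundary = 35.17 mm. So its perimeter = 35.17 mm. Layer 28 (z = 3.36): the cylinder: section is a regular 8-gon, circumradius r=9.5 (perimeter = 2·8·9.500·sin(180°/8) = 58.17 mm); the r=5 cylinder at (2, 6) contributes a regular 8-gon of circumradius 5 (perimeter = 2·8·5.000·sin(180°/8) = 30.61 mm); the cylinder at (4, 9.5): section is a regular 8-gon, circumradius r=3.5 (perimeter = 2·8·3.500·sin(180°/8) = 21.43 mm); Merging all regions: the regions partially overlap (shared area 76.31 mm²), so the edge portions inside another operand are dropped and the merged outline is re-measured after clipping — boundary = 65.02 mm. So its perimeter = 65.02 mm. Layer 28 is larger (65.02 vs 35.17 mm).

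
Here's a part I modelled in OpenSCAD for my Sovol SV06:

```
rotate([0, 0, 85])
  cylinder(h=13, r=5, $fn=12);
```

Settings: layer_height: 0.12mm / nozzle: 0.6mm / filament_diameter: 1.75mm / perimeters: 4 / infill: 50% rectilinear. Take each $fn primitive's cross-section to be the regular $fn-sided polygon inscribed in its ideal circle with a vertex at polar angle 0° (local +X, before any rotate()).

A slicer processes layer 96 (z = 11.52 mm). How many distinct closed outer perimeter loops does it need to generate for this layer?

At z = 11.52 mm: the r=5 cylinder contributes a regular 12-gon of circumradius 5; (whole slice rotated 85° about Z — lengths, areas and connectivity unchanged). The result has 1 disconnected region.

1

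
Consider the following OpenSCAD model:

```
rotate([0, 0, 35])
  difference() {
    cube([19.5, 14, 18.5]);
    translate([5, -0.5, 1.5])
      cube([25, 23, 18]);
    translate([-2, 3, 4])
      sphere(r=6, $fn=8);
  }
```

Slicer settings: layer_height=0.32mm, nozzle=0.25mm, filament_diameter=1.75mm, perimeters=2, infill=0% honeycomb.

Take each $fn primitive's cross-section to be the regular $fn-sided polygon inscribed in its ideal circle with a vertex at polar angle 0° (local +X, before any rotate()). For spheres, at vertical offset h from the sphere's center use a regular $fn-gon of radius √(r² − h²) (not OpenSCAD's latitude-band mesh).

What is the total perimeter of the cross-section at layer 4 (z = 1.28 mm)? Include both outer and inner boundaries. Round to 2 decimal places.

66.64 mm

At z = 1.28 mm: the cube (footprint 19.5×14) is included at this height (perimeter 67.00 mm); the cube at (5, -0.5) is not intersected at this z (z outside [1.5, 19.5]); the r=6 sphere at (-2, 3) slices to a regular 8-gon of circumradius 5.348 (√(r²−h²) with h=2.72 from center) (perimeter = 2·8·5.348·sin(180°/8) = 32.75 mm); Subtracting the remaining from the first: starting from the 19.5×14 cube, the r=6 sphere at (-2, 3) partially overlaps it — only the 18.54 mm² overlap (of its 80.90 mm²) is removed, clipping the outline — boundary = 66.64 mm; (whole slice rotated 35° about Z — lengths, areas and connectivity unchanged). Overall, the cross-section is a single solid region. Total boundary length (outer) = 66.64 mm.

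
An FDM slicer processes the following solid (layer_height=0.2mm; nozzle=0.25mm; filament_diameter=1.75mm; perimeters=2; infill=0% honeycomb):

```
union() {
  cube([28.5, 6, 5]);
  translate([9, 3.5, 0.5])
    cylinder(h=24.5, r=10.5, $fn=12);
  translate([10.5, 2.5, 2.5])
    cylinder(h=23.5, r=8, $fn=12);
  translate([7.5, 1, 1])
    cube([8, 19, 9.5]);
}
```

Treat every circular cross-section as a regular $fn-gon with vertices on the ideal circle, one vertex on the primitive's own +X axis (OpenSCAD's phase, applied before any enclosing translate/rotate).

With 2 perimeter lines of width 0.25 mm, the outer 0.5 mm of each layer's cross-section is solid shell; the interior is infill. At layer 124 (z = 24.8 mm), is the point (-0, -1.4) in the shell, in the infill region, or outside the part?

shell

At z = 24.8 mm: the cube is not intersected at this z (z outside [0, 5]); the r=10.5 cylinder at (9, 3.5) contributes a regular 12-gon of circumradius 10.5; the cylinder at (10.5, 2.5): section is a regular 12-gon, circumradius r=8; the cube at (7.5, 1) is absent (z outside [1, 10.5]); Merging all regions: the r=8 cylinder at (10.5, 2.5) lies entirely inside the r=10.5 cylinder at (9, 3.5), so the union is just the r=10.5 cylinder at (9, 3.5) — 1 connected region. Overall, the cross-section is a single solid region. The nearest boundary edge runs (-0.09, -1.75)→(-1.50, 3.50); distance from the point to it = 0.18 mm. The point is inside the cross-section, 0.18 mm from the nearest boundary — within the 0.5 mm shell band (2 × 0.25).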